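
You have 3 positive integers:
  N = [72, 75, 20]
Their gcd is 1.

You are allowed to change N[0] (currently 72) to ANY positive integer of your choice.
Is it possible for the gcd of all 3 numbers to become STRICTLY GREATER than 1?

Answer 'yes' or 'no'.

Current gcd = 1
gcd of all OTHER numbers (without N[0]=72): gcd([75, 20]) = 5
The new gcd after any change is gcd(5, new_value).
This can be at most 5.
Since 5 > old gcd 1, the gcd CAN increase (e.g., set N[0] = 5).

Answer: yes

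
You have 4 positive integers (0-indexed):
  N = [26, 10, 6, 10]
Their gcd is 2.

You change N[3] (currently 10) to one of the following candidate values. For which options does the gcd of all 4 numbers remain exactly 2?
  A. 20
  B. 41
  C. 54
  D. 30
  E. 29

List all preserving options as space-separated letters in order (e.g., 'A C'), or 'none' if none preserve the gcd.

Old gcd = 2; gcd of others (without N[3]) = 2
New gcd for candidate v: gcd(2, v). Preserves old gcd iff gcd(2, v) = 2.
  Option A: v=20, gcd(2,20)=2 -> preserves
  Option B: v=41, gcd(2,41)=1 -> changes
  Option C: v=54, gcd(2,54)=2 -> preserves
  Option D: v=30, gcd(2,30)=2 -> preserves
  Option E: v=29, gcd(2,29)=1 -> changes

Answer: A C D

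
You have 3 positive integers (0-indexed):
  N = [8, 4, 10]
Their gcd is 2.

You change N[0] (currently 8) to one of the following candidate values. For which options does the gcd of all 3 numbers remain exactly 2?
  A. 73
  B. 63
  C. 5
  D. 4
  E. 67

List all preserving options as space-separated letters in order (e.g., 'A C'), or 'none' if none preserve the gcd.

Answer: D

Derivation:
Old gcd = 2; gcd of others (without N[0]) = 2
New gcd for candidate v: gcd(2, v). Preserves old gcd iff gcd(2, v) = 2.
  Option A: v=73, gcd(2,73)=1 -> changes
  Option B: v=63, gcd(2,63)=1 -> changes
  Option C: v=5, gcd(2,5)=1 -> changes
  Option D: v=4, gcd(2,4)=2 -> preserves
  Option E: v=67, gcd(2,67)=1 -> changes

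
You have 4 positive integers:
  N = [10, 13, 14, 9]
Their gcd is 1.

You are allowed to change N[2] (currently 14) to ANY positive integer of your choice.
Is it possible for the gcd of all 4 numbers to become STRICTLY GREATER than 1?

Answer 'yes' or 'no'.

Current gcd = 1
gcd of all OTHER numbers (without N[2]=14): gcd([10, 13, 9]) = 1
The new gcd after any change is gcd(1, new_value).
This can be at most 1.
Since 1 = old gcd 1, the gcd can only stay the same or decrease.

Answer: no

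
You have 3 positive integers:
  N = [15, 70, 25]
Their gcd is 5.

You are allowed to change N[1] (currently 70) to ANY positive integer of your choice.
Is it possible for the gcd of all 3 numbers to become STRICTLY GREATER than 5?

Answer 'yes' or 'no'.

Answer: no

Derivation:
Current gcd = 5
gcd of all OTHER numbers (without N[1]=70): gcd([15, 25]) = 5
The new gcd after any change is gcd(5, new_value).
This can be at most 5.
Since 5 = old gcd 5, the gcd can only stay the same or decrease.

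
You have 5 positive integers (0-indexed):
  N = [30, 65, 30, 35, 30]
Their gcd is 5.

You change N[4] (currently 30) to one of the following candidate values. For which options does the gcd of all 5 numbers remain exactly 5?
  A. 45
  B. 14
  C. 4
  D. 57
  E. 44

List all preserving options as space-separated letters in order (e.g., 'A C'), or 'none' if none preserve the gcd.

Old gcd = 5; gcd of others (without N[4]) = 5
New gcd for candidate v: gcd(5, v). Preserves old gcd iff gcd(5, v) = 5.
  Option A: v=45, gcd(5,45)=5 -> preserves
  Option B: v=14, gcd(5,14)=1 -> changes
  Option C: v=4, gcd(5,4)=1 -> changes
  Option D: v=57, gcd(5,57)=1 -> changes
  Option E: v=44, gcd(5,44)=1 -> changes

Answer: A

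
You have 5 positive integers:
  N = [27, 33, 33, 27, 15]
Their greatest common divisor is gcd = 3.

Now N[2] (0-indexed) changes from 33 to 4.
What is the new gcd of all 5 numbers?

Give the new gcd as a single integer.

Answer: 1

Derivation:
Numbers: [27, 33, 33, 27, 15], gcd = 3
Change: index 2, 33 -> 4
gcd of the OTHER numbers (without index 2): gcd([27, 33, 27, 15]) = 3
New gcd = gcd(g_others, new_val) = gcd(3, 4) = 1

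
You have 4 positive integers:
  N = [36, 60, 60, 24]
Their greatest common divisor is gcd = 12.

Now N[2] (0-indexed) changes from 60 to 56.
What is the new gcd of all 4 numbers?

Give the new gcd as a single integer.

Numbers: [36, 60, 60, 24], gcd = 12
Change: index 2, 60 -> 56
gcd of the OTHER numbers (without index 2): gcd([36, 60, 24]) = 12
New gcd = gcd(g_others, new_val) = gcd(12, 56) = 4

Answer: 4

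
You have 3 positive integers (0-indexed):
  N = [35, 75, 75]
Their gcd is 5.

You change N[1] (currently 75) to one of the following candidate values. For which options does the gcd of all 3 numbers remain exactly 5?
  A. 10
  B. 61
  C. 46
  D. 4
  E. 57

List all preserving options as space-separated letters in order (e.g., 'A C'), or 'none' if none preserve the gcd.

Answer: A

Derivation:
Old gcd = 5; gcd of others (without N[1]) = 5
New gcd for candidate v: gcd(5, v). Preserves old gcd iff gcd(5, v) = 5.
  Option A: v=10, gcd(5,10)=5 -> preserves
  Option B: v=61, gcd(5,61)=1 -> changes
  Option C: v=46, gcd(5,46)=1 -> changes
  Option D: v=4, gcd(5,4)=1 -> changes
  Option E: v=57, gcd(5,57)=1 -> changes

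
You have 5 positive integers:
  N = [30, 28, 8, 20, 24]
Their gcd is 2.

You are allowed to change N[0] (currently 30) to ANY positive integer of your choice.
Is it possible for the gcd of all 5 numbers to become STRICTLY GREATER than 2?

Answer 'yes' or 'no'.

Answer: yes

Derivation:
Current gcd = 2
gcd of all OTHER numbers (without N[0]=30): gcd([28, 8, 20, 24]) = 4
The new gcd after any change is gcd(4, new_value).
This can be at most 4.
Since 4 > old gcd 2, the gcd CAN increase (e.g., set N[0] = 4).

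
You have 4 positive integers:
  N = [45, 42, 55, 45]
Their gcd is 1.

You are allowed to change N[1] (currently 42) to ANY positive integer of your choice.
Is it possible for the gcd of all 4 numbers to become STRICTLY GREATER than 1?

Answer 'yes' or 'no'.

Current gcd = 1
gcd of all OTHER numbers (without N[1]=42): gcd([45, 55, 45]) = 5
The new gcd after any change is gcd(5, new_value).
This can be at most 5.
Since 5 > old gcd 1, the gcd CAN increase (e.g., set N[1] = 5).

Answer: yes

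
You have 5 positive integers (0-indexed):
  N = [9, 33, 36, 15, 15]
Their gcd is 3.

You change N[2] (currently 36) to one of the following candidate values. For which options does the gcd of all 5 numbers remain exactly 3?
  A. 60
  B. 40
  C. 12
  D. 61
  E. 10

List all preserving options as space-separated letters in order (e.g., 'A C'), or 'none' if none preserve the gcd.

Old gcd = 3; gcd of others (without N[2]) = 3
New gcd for candidate v: gcd(3, v). Preserves old gcd iff gcd(3, v) = 3.
  Option A: v=60, gcd(3,60)=3 -> preserves
  Option B: v=40, gcd(3,40)=1 -> changes
  Option C: v=12, gcd(3,12)=3 -> preserves
  Option D: v=61, gcd(3,61)=1 -> changes
  Option E: v=10, gcd(3,10)=1 -> changes

Answer: A C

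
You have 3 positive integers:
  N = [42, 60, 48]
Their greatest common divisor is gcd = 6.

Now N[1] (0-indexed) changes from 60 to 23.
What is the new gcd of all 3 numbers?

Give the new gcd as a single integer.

Answer: 1

Derivation:
Numbers: [42, 60, 48], gcd = 6
Change: index 1, 60 -> 23
gcd of the OTHER numbers (without index 1): gcd([42, 48]) = 6
New gcd = gcd(g_others, new_val) = gcd(6, 23) = 1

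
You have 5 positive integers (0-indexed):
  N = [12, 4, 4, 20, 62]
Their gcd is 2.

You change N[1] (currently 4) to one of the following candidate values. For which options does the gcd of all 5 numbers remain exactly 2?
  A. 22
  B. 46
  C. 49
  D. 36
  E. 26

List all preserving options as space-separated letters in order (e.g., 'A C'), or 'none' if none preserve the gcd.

Answer: A B D E

Derivation:
Old gcd = 2; gcd of others (without N[1]) = 2
New gcd for candidate v: gcd(2, v). Preserves old gcd iff gcd(2, v) = 2.
  Option A: v=22, gcd(2,22)=2 -> preserves
  Option B: v=46, gcd(2,46)=2 -> preserves
  Option C: v=49, gcd(2,49)=1 -> changes
  Option D: v=36, gcd(2,36)=2 -> preserves
  Option E: v=26, gcd(2,26)=2 -> preserves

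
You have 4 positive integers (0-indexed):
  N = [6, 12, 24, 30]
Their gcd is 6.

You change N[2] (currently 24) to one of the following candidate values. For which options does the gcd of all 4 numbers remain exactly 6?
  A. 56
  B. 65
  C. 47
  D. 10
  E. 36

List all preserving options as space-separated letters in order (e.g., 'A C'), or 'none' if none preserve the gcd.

Old gcd = 6; gcd of others (without N[2]) = 6
New gcd for candidate v: gcd(6, v). Preserves old gcd iff gcd(6, v) = 6.
  Option A: v=56, gcd(6,56)=2 -> changes
  Option B: v=65, gcd(6,65)=1 -> changes
  Option C: v=47, gcd(6,47)=1 -> changes
  Option D: v=10, gcd(6,10)=2 -> changes
  Option E: v=36, gcd(6,36)=6 -> preserves

Answer: E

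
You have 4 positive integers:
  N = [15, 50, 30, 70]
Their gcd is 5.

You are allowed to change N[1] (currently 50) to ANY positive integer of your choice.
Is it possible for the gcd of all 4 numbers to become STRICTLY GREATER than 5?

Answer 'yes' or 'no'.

Answer: no

Derivation:
Current gcd = 5
gcd of all OTHER numbers (without N[1]=50): gcd([15, 30, 70]) = 5
The new gcd after any change is gcd(5, new_value).
This can be at most 5.
Since 5 = old gcd 5, the gcd can only stay the same or decrease.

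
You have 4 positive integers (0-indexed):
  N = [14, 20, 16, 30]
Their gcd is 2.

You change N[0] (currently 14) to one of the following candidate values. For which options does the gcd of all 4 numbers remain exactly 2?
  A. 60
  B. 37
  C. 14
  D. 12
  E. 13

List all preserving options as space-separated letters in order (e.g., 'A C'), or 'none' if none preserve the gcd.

Answer: A C D

Derivation:
Old gcd = 2; gcd of others (without N[0]) = 2
New gcd for candidate v: gcd(2, v). Preserves old gcd iff gcd(2, v) = 2.
  Option A: v=60, gcd(2,60)=2 -> preserves
  Option B: v=37, gcd(2,37)=1 -> changes
  Option C: v=14, gcd(2,14)=2 -> preserves
  Option D: v=12, gcd(2,12)=2 -> preserves
  Option E: v=13, gcd(2,13)=1 -> changes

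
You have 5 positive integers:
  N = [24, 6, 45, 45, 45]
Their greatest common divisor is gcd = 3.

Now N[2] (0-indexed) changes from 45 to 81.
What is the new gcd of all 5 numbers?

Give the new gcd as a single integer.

Numbers: [24, 6, 45, 45, 45], gcd = 3
Change: index 2, 45 -> 81
gcd of the OTHER numbers (without index 2): gcd([24, 6, 45, 45]) = 3
New gcd = gcd(g_others, new_val) = gcd(3, 81) = 3

Answer: 3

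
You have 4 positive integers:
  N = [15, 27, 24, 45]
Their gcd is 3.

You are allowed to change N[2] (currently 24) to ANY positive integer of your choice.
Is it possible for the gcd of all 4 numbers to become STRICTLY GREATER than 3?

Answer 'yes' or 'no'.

Current gcd = 3
gcd of all OTHER numbers (without N[2]=24): gcd([15, 27, 45]) = 3
The new gcd after any change is gcd(3, new_value).
This can be at most 3.
Since 3 = old gcd 3, the gcd can only stay the same or decrease.

Answer: no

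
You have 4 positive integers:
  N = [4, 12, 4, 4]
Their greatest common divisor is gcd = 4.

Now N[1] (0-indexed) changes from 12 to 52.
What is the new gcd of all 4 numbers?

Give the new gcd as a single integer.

Answer: 4

Derivation:
Numbers: [4, 12, 4, 4], gcd = 4
Change: index 1, 12 -> 52
gcd of the OTHER numbers (without index 1): gcd([4, 4, 4]) = 4
New gcd = gcd(g_others, new_val) = gcd(4, 52) = 4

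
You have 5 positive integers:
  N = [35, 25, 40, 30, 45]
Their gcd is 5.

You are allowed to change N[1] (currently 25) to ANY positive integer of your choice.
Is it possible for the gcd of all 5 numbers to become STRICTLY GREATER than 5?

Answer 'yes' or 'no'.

Answer: no

Derivation:
Current gcd = 5
gcd of all OTHER numbers (without N[1]=25): gcd([35, 40, 30, 45]) = 5
The new gcd after any change is gcd(5, new_value).
This can be at most 5.
Since 5 = old gcd 5, the gcd can only stay the same or decrease.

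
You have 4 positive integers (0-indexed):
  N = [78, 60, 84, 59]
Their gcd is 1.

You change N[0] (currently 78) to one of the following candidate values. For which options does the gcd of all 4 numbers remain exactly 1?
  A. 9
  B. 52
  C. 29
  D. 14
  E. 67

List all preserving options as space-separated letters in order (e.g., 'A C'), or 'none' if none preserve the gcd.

Answer: A B C D E

Derivation:
Old gcd = 1; gcd of others (without N[0]) = 1
New gcd for candidate v: gcd(1, v). Preserves old gcd iff gcd(1, v) = 1.
  Option A: v=9, gcd(1,9)=1 -> preserves
  Option B: v=52, gcd(1,52)=1 -> preserves
  Option C: v=29, gcd(1,29)=1 -> preserves
  Option D: v=14, gcd(1,14)=1 -> preserves
  Option E: v=67, gcd(1,67)=1 -> preserves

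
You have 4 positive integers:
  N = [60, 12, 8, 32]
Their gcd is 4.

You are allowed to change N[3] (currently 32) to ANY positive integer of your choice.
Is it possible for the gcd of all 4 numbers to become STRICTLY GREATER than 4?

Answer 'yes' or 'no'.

Current gcd = 4
gcd of all OTHER numbers (without N[3]=32): gcd([60, 12, 8]) = 4
The new gcd after any change is gcd(4, new_value).
This can be at most 4.
Since 4 = old gcd 4, the gcd can only stay the same or decrease.

Answer: no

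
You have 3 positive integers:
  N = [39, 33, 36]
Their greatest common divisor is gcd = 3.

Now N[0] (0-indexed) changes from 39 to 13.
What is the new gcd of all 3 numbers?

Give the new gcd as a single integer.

Numbers: [39, 33, 36], gcd = 3
Change: index 0, 39 -> 13
gcd of the OTHER numbers (without index 0): gcd([33, 36]) = 3
New gcd = gcd(g_others, new_val) = gcd(3, 13) = 1

Answer: 1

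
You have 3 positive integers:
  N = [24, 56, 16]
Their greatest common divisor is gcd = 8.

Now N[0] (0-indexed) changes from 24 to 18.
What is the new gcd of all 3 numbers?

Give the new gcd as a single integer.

Numbers: [24, 56, 16], gcd = 8
Change: index 0, 24 -> 18
gcd of the OTHER numbers (without index 0): gcd([56, 16]) = 8
New gcd = gcd(g_others, new_val) = gcd(8, 18) = 2

Answer: 2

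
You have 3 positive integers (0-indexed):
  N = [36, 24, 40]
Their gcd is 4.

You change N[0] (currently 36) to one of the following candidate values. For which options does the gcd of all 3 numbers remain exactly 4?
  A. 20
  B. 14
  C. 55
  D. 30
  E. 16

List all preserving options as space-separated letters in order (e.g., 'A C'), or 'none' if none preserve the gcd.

Answer: A

Derivation:
Old gcd = 4; gcd of others (without N[0]) = 8
New gcd for candidate v: gcd(8, v). Preserves old gcd iff gcd(8, v) = 4.
  Option A: v=20, gcd(8,20)=4 -> preserves
  Option B: v=14, gcd(8,14)=2 -> changes
  Option C: v=55, gcd(8,55)=1 -> changes
  Option D: v=30, gcd(8,30)=2 -> changes
  Option E: v=16, gcd(8,16)=8 -> changes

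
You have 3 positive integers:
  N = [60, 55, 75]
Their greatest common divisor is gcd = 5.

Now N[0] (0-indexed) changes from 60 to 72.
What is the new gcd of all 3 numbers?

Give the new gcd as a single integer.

Numbers: [60, 55, 75], gcd = 5
Change: index 0, 60 -> 72
gcd of the OTHER numbers (without index 0): gcd([55, 75]) = 5
New gcd = gcd(g_others, new_val) = gcd(5, 72) = 1

Answer: 1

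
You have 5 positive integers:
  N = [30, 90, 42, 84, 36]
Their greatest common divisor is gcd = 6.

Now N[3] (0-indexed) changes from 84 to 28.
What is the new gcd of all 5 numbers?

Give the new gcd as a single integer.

Numbers: [30, 90, 42, 84, 36], gcd = 6
Change: index 3, 84 -> 28
gcd of the OTHER numbers (without index 3): gcd([30, 90, 42, 36]) = 6
New gcd = gcd(g_others, new_val) = gcd(6, 28) = 2

Answer: 2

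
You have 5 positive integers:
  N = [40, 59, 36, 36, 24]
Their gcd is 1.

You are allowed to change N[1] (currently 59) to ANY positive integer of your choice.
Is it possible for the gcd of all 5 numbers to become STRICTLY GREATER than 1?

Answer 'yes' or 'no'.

Current gcd = 1
gcd of all OTHER numbers (without N[1]=59): gcd([40, 36, 36, 24]) = 4
The new gcd after any change is gcd(4, new_value).
This can be at most 4.
Since 4 > old gcd 1, the gcd CAN increase (e.g., set N[1] = 4).

Answer: yes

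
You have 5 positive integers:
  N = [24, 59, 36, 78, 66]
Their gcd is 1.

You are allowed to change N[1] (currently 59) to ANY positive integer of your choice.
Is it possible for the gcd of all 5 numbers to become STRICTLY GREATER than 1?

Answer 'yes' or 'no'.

Answer: yes

Derivation:
Current gcd = 1
gcd of all OTHER numbers (without N[1]=59): gcd([24, 36, 78, 66]) = 6
The new gcd after any change is gcd(6, new_value).
This can be at most 6.
Since 6 > old gcd 1, the gcd CAN increase (e.g., set N[1] = 6).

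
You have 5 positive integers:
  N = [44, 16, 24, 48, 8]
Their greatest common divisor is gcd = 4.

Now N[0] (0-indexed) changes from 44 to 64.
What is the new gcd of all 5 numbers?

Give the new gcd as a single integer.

Numbers: [44, 16, 24, 48, 8], gcd = 4
Change: index 0, 44 -> 64
gcd of the OTHER numbers (without index 0): gcd([16, 24, 48, 8]) = 8
New gcd = gcd(g_others, new_val) = gcd(8, 64) = 8

Answer: 8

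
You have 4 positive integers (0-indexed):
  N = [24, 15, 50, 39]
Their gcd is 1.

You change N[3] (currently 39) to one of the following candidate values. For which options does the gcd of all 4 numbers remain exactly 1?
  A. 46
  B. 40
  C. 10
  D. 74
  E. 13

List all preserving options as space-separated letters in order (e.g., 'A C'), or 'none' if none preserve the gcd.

Old gcd = 1; gcd of others (without N[3]) = 1
New gcd for candidate v: gcd(1, v). Preserves old gcd iff gcd(1, v) = 1.
  Option A: v=46, gcd(1,46)=1 -> preserves
  Option B: v=40, gcd(1,40)=1 -> preserves
  Option C: v=10, gcd(1,10)=1 -> preserves
  Option D: v=74, gcd(1,74)=1 -> preserves
  Option E: v=13, gcd(1,13)=1 -> preserves

Answer: A B C D E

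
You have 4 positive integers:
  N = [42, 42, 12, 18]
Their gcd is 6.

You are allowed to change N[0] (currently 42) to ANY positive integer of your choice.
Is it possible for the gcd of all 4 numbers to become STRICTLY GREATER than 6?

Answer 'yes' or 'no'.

Current gcd = 6
gcd of all OTHER numbers (without N[0]=42): gcd([42, 12, 18]) = 6
The new gcd after any change is gcd(6, new_value).
This can be at most 6.
Since 6 = old gcd 6, the gcd can only stay the same or decrease.

Answer: no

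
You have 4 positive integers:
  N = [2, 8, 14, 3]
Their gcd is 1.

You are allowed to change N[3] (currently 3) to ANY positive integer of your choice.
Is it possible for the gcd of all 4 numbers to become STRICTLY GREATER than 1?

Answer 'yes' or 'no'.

Current gcd = 1
gcd of all OTHER numbers (without N[3]=3): gcd([2, 8, 14]) = 2
The new gcd after any change is gcd(2, new_value).
This can be at most 2.
Since 2 > old gcd 1, the gcd CAN increase (e.g., set N[3] = 2).

Answer: yes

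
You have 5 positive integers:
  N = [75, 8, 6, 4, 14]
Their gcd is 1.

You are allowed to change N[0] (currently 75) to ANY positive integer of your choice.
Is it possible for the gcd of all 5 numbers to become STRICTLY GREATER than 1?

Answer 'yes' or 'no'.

Current gcd = 1
gcd of all OTHER numbers (without N[0]=75): gcd([8, 6, 4, 14]) = 2
The new gcd after any change is gcd(2, new_value).
This can be at most 2.
Since 2 > old gcd 1, the gcd CAN increase (e.g., set N[0] = 2).

Answer: yes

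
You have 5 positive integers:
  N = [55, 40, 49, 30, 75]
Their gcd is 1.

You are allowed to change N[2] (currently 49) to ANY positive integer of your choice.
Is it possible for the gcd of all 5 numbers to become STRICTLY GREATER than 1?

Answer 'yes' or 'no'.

Answer: yes

Derivation:
Current gcd = 1
gcd of all OTHER numbers (without N[2]=49): gcd([55, 40, 30, 75]) = 5
The new gcd after any change is gcd(5, new_value).
This can be at most 5.
Since 5 > old gcd 1, the gcd CAN increase (e.g., set N[2] = 5).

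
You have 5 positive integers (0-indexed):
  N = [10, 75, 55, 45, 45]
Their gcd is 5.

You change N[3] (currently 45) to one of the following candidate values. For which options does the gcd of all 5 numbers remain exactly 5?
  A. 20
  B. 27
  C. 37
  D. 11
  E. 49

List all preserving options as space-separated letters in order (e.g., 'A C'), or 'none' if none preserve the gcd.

Old gcd = 5; gcd of others (without N[3]) = 5
New gcd for candidate v: gcd(5, v). Preserves old gcd iff gcd(5, v) = 5.
  Option A: v=20, gcd(5,20)=5 -> preserves
  Option B: v=27, gcd(5,27)=1 -> changes
  Option C: v=37, gcd(5,37)=1 -> changes
  Option D: v=11, gcd(5,11)=1 -> changes
  Option E: v=49, gcd(5,49)=1 -> changes

Answer: A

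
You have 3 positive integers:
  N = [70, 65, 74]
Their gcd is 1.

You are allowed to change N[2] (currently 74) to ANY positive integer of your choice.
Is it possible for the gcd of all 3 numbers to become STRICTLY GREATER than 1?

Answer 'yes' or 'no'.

Answer: yes

Derivation:
Current gcd = 1
gcd of all OTHER numbers (without N[2]=74): gcd([70, 65]) = 5
The new gcd after any change is gcd(5, new_value).
This can be at most 5.
Since 5 > old gcd 1, the gcd CAN increase (e.g., set N[2] = 5).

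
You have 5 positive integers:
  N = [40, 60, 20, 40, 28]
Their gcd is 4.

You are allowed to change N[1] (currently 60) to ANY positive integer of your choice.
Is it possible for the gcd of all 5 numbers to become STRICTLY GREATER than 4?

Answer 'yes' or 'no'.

Current gcd = 4
gcd of all OTHER numbers (without N[1]=60): gcd([40, 20, 40, 28]) = 4
The new gcd after any change is gcd(4, new_value).
This can be at most 4.
Since 4 = old gcd 4, the gcd can only stay the same or decrease.

Answer: no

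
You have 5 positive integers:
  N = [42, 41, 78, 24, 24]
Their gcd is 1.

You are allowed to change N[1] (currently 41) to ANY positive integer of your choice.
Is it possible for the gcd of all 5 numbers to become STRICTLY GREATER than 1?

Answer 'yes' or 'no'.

Answer: yes

Derivation:
Current gcd = 1
gcd of all OTHER numbers (without N[1]=41): gcd([42, 78, 24, 24]) = 6
The new gcd after any change is gcd(6, new_value).
This can be at most 6.
Since 6 > old gcd 1, the gcd CAN increase (e.g., set N[1] = 6).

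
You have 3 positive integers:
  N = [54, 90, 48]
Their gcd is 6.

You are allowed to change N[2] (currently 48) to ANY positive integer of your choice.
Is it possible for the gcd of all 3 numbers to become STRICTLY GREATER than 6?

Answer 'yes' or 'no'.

Current gcd = 6
gcd of all OTHER numbers (without N[2]=48): gcd([54, 90]) = 18
The new gcd after any change is gcd(18, new_value).
This can be at most 18.
Since 18 > old gcd 6, the gcd CAN increase (e.g., set N[2] = 18).

Answer: yes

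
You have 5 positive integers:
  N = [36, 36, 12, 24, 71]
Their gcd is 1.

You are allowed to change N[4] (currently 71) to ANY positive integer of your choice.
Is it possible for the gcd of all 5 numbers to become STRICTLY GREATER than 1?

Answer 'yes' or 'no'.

Current gcd = 1
gcd of all OTHER numbers (without N[4]=71): gcd([36, 36, 12, 24]) = 12
The new gcd after any change is gcd(12, new_value).
This can be at most 12.
Since 12 > old gcd 1, the gcd CAN increase (e.g., set N[4] = 12).

Answer: yes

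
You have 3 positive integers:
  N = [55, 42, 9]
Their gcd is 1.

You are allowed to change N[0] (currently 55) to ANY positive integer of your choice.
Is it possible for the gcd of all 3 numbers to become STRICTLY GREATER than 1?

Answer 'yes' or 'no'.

Current gcd = 1
gcd of all OTHER numbers (without N[0]=55): gcd([42, 9]) = 3
The new gcd after any change is gcd(3, new_value).
This can be at most 3.
Since 3 > old gcd 1, the gcd CAN increase (e.g., set N[0] = 3).

Answer: yes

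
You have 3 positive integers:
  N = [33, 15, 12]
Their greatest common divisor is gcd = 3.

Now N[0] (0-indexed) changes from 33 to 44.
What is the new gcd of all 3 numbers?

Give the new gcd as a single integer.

Numbers: [33, 15, 12], gcd = 3
Change: index 0, 33 -> 44
gcd of the OTHER numbers (without index 0): gcd([15, 12]) = 3
New gcd = gcd(g_others, new_val) = gcd(3, 44) = 1

Answer: 1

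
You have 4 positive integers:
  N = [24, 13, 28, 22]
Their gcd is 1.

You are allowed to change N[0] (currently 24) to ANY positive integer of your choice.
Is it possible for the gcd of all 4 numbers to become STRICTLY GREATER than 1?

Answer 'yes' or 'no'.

Current gcd = 1
gcd of all OTHER numbers (without N[0]=24): gcd([13, 28, 22]) = 1
The new gcd after any change is gcd(1, new_value).
This can be at most 1.
Since 1 = old gcd 1, the gcd can only stay the same or decrease.

Answer: no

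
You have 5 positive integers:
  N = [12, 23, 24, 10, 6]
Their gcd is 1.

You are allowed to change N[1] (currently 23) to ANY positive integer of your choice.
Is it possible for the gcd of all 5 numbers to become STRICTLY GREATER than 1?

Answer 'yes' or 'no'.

Current gcd = 1
gcd of all OTHER numbers (without N[1]=23): gcd([12, 24, 10, 6]) = 2
The new gcd after any change is gcd(2, new_value).
This can be at most 2.
Since 2 > old gcd 1, the gcd CAN increase (e.g., set N[1] = 2).

Answer: yes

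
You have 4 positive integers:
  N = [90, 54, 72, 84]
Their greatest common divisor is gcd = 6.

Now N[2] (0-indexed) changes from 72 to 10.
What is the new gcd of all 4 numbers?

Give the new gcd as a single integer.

Answer: 2

Derivation:
Numbers: [90, 54, 72, 84], gcd = 6
Change: index 2, 72 -> 10
gcd of the OTHER numbers (without index 2): gcd([90, 54, 84]) = 6
New gcd = gcd(g_others, new_val) = gcd(6, 10) = 2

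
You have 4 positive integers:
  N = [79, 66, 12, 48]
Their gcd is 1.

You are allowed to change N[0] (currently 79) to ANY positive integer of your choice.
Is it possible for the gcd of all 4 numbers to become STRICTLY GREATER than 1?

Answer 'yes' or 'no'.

Current gcd = 1
gcd of all OTHER numbers (without N[0]=79): gcd([66, 12, 48]) = 6
The new gcd after any change is gcd(6, new_value).
This can be at most 6.
Since 6 > old gcd 1, the gcd CAN increase (e.g., set N[0] = 6).

Answer: yes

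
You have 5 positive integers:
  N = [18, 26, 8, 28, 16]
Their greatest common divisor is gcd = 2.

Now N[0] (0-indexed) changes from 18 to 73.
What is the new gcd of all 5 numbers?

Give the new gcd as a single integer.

Numbers: [18, 26, 8, 28, 16], gcd = 2
Change: index 0, 18 -> 73
gcd of the OTHER numbers (without index 0): gcd([26, 8, 28, 16]) = 2
New gcd = gcd(g_others, new_val) = gcd(2, 73) = 1

Answer: 1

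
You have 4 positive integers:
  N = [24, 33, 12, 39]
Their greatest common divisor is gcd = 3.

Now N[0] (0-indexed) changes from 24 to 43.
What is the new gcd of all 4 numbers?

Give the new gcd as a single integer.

Numbers: [24, 33, 12, 39], gcd = 3
Change: index 0, 24 -> 43
gcd of the OTHER numbers (without index 0): gcd([33, 12, 39]) = 3
New gcd = gcd(g_others, new_val) = gcd(3, 43) = 1

Answer: 1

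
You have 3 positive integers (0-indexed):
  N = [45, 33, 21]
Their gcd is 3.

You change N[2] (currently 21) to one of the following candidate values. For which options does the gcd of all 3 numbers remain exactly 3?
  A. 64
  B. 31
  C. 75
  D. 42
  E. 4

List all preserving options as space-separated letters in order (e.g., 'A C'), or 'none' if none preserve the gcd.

Answer: C D

Derivation:
Old gcd = 3; gcd of others (without N[2]) = 3
New gcd for candidate v: gcd(3, v). Preserves old gcd iff gcd(3, v) = 3.
  Option A: v=64, gcd(3,64)=1 -> changes
  Option B: v=31, gcd(3,31)=1 -> changes
  Option C: v=75, gcd(3,75)=3 -> preserves
  Option D: v=42, gcd(3,42)=3 -> preserves
  Option E: v=4, gcd(3,4)=1 -> changes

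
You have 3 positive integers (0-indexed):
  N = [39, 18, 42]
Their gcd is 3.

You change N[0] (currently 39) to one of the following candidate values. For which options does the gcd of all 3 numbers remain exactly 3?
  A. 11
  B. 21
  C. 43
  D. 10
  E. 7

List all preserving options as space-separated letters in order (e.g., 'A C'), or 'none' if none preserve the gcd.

Old gcd = 3; gcd of others (without N[0]) = 6
New gcd for candidate v: gcd(6, v). Preserves old gcd iff gcd(6, v) = 3.
  Option A: v=11, gcd(6,11)=1 -> changes
  Option B: v=21, gcd(6,21)=3 -> preserves
  Option C: v=43, gcd(6,43)=1 -> changes
  Option D: v=10, gcd(6,10)=2 -> changes
  Option E: v=7, gcd(6,7)=1 -> changes

Answer: B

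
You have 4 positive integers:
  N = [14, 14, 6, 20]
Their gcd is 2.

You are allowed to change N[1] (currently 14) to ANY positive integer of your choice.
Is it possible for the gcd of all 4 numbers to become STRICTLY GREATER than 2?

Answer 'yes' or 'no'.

Answer: no

Derivation:
Current gcd = 2
gcd of all OTHER numbers (without N[1]=14): gcd([14, 6, 20]) = 2
The new gcd after any change is gcd(2, new_value).
This can be at most 2.
Since 2 = old gcd 2, the gcd can only stay the same or decrease.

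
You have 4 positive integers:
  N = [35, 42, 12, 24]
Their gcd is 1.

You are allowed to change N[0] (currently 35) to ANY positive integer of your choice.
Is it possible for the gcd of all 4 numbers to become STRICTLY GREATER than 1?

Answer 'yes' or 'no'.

Answer: yes

Derivation:
Current gcd = 1
gcd of all OTHER numbers (without N[0]=35): gcd([42, 12, 24]) = 6
The new gcd after any change is gcd(6, new_value).
This can be at most 6.
Since 6 > old gcd 1, the gcd CAN increase (e.g., set N[0] = 6).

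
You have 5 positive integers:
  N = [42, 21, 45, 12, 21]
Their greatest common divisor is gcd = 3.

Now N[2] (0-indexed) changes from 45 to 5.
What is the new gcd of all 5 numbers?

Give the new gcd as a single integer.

Numbers: [42, 21, 45, 12, 21], gcd = 3
Change: index 2, 45 -> 5
gcd of the OTHER numbers (without index 2): gcd([42, 21, 12, 21]) = 3
New gcd = gcd(g_others, new_val) = gcd(3, 5) = 1

Answer: 1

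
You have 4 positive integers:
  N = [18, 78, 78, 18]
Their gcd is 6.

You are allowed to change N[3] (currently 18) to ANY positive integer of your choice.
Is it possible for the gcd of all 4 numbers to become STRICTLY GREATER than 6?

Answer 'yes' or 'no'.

Current gcd = 6
gcd of all OTHER numbers (without N[3]=18): gcd([18, 78, 78]) = 6
The new gcd after any change is gcd(6, new_value).
This can be at most 6.
Since 6 = old gcd 6, the gcd can only stay the same or decrease.

Answer: no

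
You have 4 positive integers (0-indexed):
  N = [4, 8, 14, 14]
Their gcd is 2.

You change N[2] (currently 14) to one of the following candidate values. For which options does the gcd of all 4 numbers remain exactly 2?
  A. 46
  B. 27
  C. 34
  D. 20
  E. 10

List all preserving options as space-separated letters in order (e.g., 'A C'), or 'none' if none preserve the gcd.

Answer: A C D E

Derivation:
Old gcd = 2; gcd of others (without N[2]) = 2
New gcd for candidate v: gcd(2, v). Preserves old gcd iff gcd(2, v) = 2.
  Option A: v=46, gcd(2,46)=2 -> preserves
  Option B: v=27, gcd(2,27)=1 -> changes
  Option C: v=34, gcd(2,34)=2 -> preserves
  Option D: v=20, gcd(2,20)=2 -> preserves
  Option E: v=10, gcd(2,10)=2 -> preserves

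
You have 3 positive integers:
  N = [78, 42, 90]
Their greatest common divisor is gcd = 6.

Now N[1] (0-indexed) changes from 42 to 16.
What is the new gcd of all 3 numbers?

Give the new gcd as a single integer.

Answer: 2

Derivation:
Numbers: [78, 42, 90], gcd = 6
Change: index 1, 42 -> 16
gcd of the OTHER numbers (without index 1): gcd([78, 90]) = 6
New gcd = gcd(g_others, new_val) = gcd(6, 16) = 2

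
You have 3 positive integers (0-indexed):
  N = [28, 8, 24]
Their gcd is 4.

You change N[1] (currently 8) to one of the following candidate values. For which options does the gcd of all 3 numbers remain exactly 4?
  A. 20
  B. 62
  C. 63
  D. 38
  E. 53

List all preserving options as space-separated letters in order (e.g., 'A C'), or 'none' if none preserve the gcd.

Old gcd = 4; gcd of others (without N[1]) = 4
New gcd for candidate v: gcd(4, v). Preserves old gcd iff gcd(4, v) = 4.
  Option A: v=20, gcd(4,20)=4 -> preserves
  Option B: v=62, gcd(4,62)=2 -> changes
  Option C: v=63, gcd(4,63)=1 -> changes
  Option D: v=38, gcd(4,38)=2 -> changes
  Option E: v=53, gcd(4,53)=1 -> changes

Answer: A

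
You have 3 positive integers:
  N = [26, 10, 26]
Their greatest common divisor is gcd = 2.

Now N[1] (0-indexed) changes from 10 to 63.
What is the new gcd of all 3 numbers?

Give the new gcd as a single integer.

Answer: 1

Derivation:
Numbers: [26, 10, 26], gcd = 2
Change: index 1, 10 -> 63
gcd of the OTHER numbers (without index 1): gcd([26, 26]) = 26
New gcd = gcd(g_others, new_val) = gcd(26, 63) = 1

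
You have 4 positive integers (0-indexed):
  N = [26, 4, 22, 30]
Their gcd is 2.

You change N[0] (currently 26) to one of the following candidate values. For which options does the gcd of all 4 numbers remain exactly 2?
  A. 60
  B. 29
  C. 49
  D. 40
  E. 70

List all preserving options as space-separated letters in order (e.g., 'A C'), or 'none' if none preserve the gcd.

Answer: A D E

Derivation:
Old gcd = 2; gcd of others (without N[0]) = 2
New gcd for candidate v: gcd(2, v). Preserves old gcd iff gcd(2, v) = 2.
  Option A: v=60, gcd(2,60)=2 -> preserves
  Option B: v=29, gcd(2,29)=1 -> changes
  Option C: v=49, gcd(2,49)=1 -> changes
  Option D: v=40, gcd(2,40)=2 -> preserves
  Option E: v=70, gcd(2,70)=2 -> preserves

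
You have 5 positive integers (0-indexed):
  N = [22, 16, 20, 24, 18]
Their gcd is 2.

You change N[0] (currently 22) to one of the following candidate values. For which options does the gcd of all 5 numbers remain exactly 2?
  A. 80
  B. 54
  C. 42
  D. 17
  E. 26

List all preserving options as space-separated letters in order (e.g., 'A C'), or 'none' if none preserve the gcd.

Old gcd = 2; gcd of others (without N[0]) = 2
New gcd for candidate v: gcd(2, v). Preserves old gcd iff gcd(2, v) = 2.
  Option A: v=80, gcd(2,80)=2 -> preserves
  Option B: v=54, gcd(2,54)=2 -> preserves
  Option C: v=42, gcd(2,42)=2 -> preserves
  Option D: v=17, gcd(2,17)=1 -> changes
  Option E: v=26, gcd(2,26)=2 -> preserves

Answer: A B C E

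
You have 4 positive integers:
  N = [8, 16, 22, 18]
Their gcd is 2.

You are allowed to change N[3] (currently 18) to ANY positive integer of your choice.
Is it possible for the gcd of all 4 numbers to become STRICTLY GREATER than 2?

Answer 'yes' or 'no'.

Answer: no

Derivation:
Current gcd = 2
gcd of all OTHER numbers (without N[3]=18): gcd([8, 16, 22]) = 2
The new gcd after any change is gcd(2, new_value).
This can be at most 2.
Since 2 = old gcd 2, the gcd can only stay the same or decrease.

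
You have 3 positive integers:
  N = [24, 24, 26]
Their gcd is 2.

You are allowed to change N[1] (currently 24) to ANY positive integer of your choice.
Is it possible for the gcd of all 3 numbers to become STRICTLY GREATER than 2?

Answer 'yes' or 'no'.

Current gcd = 2
gcd of all OTHER numbers (without N[1]=24): gcd([24, 26]) = 2
The new gcd after any change is gcd(2, new_value).
This can be at most 2.
Since 2 = old gcd 2, the gcd can only stay the same or decrease.

Answer: no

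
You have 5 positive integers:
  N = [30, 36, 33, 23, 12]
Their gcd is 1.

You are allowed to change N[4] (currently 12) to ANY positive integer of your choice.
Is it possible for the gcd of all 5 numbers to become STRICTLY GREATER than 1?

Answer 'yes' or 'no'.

Answer: no

Derivation:
Current gcd = 1
gcd of all OTHER numbers (without N[4]=12): gcd([30, 36, 33, 23]) = 1
The new gcd after any change is gcd(1, new_value).
This can be at most 1.
Since 1 = old gcd 1, the gcd can only stay the same or decrease.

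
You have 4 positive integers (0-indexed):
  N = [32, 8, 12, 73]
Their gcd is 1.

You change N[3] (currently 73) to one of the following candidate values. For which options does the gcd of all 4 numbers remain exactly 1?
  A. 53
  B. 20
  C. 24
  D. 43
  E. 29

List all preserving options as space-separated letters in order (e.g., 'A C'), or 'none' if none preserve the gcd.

Old gcd = 1; gcd of others (without N[3]) = 4
New gcd for candidate v: gcd(4, v). Preserves old gcd iff gcd(4, v) = 1.
  Option A: v=53, gcd(4,53)=1 -> preserves
  Option B: v=20, gcd(4,20)=4 -> changes
  Option C: v=24, gcd(4,24)=4 -> changes
  Option D: v=43, gcd(4,43)=1 -> preserves
  Option E: v=29, gcd(4,29)=1 -> preserves

Answer: A D E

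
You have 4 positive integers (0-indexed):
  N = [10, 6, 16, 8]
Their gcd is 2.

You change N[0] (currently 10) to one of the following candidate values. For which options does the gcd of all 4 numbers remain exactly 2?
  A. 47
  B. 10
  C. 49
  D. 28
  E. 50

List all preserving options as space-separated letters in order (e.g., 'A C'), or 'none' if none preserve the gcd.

Old gcd = 2; gcd of others (without N[0]) = 2
New gcd for candidate v: gcd(2, v). Preserves old gcd iff gcd(2, v) = 2.
  Option A: v=47, gcd(2,47)=1 -> changes
  Option B: v=10, gcd(2,10)=2 -> preserves
  Option C: v=49, gcd(2,49)=1 -> changes
  Option D: v=28, gcd(2,28)=2 -> preserves
  Option E: v=50, gcd(2,50)=2 -> preserves

Answer: B D E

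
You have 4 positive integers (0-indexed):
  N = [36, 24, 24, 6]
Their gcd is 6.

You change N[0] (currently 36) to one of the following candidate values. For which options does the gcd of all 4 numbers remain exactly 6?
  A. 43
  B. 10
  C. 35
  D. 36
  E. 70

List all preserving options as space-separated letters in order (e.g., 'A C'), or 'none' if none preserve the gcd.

Answer: D

Derivation:
Old gcd = 6; gcd of others (without N[0]) = 6
New gcd for candidate v: gcd(6, v). Preserves old gcd iff gcd(6, v) = 6.
  Option A: v=43, gcd(6,43)=1 -> changes
  Option B: v=10, gcd(6,10)=2 -> changes
  Option C: v=35, gcd(6,35)=1 -> changes
  Option D: v=36, gcd(6,36)=6 -> preserves
  Option E: v=70, gcd(6,70)=2 -> changes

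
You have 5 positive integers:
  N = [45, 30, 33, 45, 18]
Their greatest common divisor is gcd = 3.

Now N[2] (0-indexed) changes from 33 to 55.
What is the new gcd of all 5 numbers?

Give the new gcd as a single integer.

Answer: 1

Derivation:
Numbers: [45, 30, 33, 45, 18], gcd = 3
Change: index 2, 33 -> 55
gcd of the OTHER numbers (without index 2): gcd([45, 30, 45, 18]) = 3
New gcd = gcd(g_others, new_val) = gcd(3, 55) = 1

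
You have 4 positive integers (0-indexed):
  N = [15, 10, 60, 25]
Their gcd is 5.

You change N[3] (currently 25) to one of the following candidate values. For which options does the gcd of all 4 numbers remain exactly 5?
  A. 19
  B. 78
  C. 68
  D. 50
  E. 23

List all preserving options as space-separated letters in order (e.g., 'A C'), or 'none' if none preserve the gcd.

Old gcd = 5; gcd of others (without N[3]) = 5
New gcd for candidate v: gcd(5, v). Preserves old gcd iff gcd(5, v) = 5.
  Option A: v=19, gcd(5,19)=1 -> changes
  Option B: v=78, gcd(5,78)=1 -> changes
  Option C: v=68, gcd(5,68)=1 -> changes
  Option D: v=50, gcd(5,50)=5 -> preserves
  Option E: v=23, gcd(5,23)=1 -> changes

Answer: D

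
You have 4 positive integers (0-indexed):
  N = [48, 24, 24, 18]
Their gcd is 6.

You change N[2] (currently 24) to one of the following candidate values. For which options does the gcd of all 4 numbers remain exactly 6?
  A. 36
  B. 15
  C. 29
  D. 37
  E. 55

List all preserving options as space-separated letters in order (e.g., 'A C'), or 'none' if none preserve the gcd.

Answer: A

Derivation:
Old gcd = 6; gcd of others (without N[2]) = 6
New gcd for candidate v: gcd(6, v). Preserves old gcd iff gcd(6, v) = 6.
  Option A: v=36, gcd(6,36)=6 -> preserves
  Option B: v=15, gcd(6,15)=3 -> changes
  Option C: v=29, gcd(6,29)=1 -> changes
  Option D: v=37, gcd(6,37)=1 -> changes
  Option E: v=55, gcd(6,55)=1 -> changes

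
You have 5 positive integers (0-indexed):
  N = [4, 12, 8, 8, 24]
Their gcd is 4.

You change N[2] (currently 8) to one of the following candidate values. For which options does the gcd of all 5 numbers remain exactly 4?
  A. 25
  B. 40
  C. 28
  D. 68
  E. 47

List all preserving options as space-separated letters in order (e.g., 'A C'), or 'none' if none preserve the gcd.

Answer: B C D

Derivation:
Old gcd = 4; gcd of others (without N[2]) = 4
New gcd for candidate v: gcd(4, v). Preserves old gcd iff gcd(4, v) = 4.
  Option A: v=25, gcd(4,25)=1 -> changes
  Option B: v=40, gcd(4,40)=4 -> preserves
  Option C: v=28, gcd(4,28)=4 -> preserves
  Option D: v=68, gcd(4,68)=4 -> preserves
  Option E: v=47, gcd(4,47)=1 -> changes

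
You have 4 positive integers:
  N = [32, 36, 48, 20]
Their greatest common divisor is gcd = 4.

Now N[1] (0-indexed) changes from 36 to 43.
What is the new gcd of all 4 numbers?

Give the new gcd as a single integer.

Answer: 1

Derivation:
Numbers: [32, 36, 48, 20], gcd = 4
Change: index 1, 36 -> 43
gcd of the OTHER numbers (without index 1): gcd([32, 48, 20]) = 4
New gcd = gcd(g_others, new_val) = gcd(4, 43) = 1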